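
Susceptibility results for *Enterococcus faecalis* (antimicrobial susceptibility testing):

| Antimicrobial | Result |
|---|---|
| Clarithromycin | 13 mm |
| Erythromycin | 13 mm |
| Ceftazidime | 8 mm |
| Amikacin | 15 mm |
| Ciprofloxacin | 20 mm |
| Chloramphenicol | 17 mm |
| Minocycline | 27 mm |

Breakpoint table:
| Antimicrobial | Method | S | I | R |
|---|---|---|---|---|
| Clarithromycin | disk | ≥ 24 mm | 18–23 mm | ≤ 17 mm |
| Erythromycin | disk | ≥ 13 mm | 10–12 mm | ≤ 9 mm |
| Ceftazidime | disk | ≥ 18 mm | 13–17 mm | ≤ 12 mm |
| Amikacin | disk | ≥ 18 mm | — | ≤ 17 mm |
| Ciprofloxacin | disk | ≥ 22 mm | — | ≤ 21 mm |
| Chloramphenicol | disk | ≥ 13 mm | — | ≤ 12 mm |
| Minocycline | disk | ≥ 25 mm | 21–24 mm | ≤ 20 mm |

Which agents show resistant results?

clarithromycin, ceftazidime, amikacin, ciprofloxacin

Clarithromycin: 13 mm is ≤ 17 mm ⇒ R
Erythromycin: 13 mm is ≥ 13 mm → Susceptible
Ceftazidime (8 mm) ≤ 12 mm — resistant
Amikacin (15 mm) ≤ 17 mm → R
Ciprofloxacin (20 mm) ≤ 21 mm — R
Chloramphenicol: 17 mm is ≥ 13 mm — Susceptible
Minocycline (27 mm) ≥ 25 mm ⇒ susceptible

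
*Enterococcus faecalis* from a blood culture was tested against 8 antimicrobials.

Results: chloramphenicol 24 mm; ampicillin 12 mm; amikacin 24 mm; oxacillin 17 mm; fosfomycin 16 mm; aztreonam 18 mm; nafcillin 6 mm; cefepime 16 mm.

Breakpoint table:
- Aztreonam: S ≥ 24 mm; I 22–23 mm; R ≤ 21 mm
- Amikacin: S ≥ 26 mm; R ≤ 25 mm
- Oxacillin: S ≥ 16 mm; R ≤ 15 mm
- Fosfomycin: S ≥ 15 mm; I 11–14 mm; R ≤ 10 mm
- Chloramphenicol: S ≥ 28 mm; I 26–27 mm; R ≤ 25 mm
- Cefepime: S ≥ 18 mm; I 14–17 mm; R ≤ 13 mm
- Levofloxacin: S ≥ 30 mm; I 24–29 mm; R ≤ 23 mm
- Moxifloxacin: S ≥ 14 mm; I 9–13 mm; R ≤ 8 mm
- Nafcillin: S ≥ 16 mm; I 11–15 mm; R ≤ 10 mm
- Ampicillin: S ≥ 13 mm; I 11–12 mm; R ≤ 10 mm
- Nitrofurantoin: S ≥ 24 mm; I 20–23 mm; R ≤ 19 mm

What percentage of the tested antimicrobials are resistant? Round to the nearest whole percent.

Chloramphenicol 24 mm: ≤ 25 mm → R
Ampicillin 12 mm: in 11–12 mm — I
Amikacin (24 mm) ≤ 25 mm ⇒ resistant
Oxacillin 17 mm: ≥ 16 mm — susceptible
Fosfomycin: 16 mm is ≥ 15 mm → Susceptible
Aztreonam (18 mm) ≤ 21 mm — resistant
Nafcillin (6 mm) ≤ 10 mm ⇒ R
Cefepime: 16 mm is in 14–17 mm ⇒ Intermediate
Resistant: 4/8

50%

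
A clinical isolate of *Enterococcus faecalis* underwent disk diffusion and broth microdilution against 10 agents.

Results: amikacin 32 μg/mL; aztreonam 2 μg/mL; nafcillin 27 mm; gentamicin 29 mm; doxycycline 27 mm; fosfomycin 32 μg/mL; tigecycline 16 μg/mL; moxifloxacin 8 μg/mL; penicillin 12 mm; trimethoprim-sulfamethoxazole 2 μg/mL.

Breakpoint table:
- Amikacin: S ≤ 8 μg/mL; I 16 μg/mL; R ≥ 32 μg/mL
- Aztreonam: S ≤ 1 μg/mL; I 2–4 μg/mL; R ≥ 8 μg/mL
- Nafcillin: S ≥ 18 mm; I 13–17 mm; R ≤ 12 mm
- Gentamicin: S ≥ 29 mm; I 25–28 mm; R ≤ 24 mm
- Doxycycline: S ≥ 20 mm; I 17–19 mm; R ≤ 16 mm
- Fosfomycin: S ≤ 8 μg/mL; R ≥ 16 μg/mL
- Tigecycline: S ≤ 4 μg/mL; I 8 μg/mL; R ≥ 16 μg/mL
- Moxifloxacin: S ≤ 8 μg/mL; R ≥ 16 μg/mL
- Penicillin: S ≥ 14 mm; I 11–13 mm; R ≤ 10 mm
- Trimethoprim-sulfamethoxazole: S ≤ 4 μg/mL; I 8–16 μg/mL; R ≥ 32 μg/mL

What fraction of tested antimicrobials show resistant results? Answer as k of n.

Amikacin (32 μg/mL) ≥ 32 μg/mL — Resistant
Aztreonam (2 μg/mL) in 2–4 μg/mL ⇒ I
Nafcillin (27 mm) ≥ 18 mm ⇒ susceptible
Gentamicin: 29 mm is ≥ 29 mm → S
Doxycycline 27 mm: ≥ 20 mm → S
Fosfomycin 32 μg/mL: ≥ 16 μg/mL ⇒ Resistant
Tigecycline (16 μg/mL) ≥ 16 μg/mL — R
Moxifloxacin (8 μg/mL) ≤ 8 μg/mL ⇒ susceptible
Penicillin: 12 mm is in 11–13 mm → intermediate
Trimethoprim-sulfamethoxazole: 2 μg/mL is ≤ 4 μg/mL → Susceptible
Resistant: 3/10

3 of 10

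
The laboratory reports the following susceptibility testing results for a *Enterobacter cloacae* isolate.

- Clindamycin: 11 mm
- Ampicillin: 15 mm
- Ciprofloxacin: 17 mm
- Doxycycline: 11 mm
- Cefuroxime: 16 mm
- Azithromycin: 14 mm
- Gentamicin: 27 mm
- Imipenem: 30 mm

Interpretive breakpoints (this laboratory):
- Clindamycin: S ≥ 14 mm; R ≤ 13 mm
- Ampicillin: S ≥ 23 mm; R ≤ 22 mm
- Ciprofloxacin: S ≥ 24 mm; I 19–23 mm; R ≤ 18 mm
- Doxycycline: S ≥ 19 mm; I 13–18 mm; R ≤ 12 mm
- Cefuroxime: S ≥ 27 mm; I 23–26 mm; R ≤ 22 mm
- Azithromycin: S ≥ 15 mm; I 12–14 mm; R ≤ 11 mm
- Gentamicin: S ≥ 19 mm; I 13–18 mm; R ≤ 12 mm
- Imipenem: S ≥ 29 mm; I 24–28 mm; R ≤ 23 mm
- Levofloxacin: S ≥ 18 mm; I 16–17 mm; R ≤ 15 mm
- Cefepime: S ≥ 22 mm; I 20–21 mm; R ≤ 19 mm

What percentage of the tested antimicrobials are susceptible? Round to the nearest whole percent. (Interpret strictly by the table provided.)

Clindamycin 11 mm: ≤ 13 mm ⇒ Resistant
Ampicillin: 15 mm is ≤ 22 mm → resistant
Ciprofloxacin (17 mm) ≤ 18 mm → R
Doxycycline 11 mm: ≤ 12 mm → R
Cefuroxime 16 mm: ≤ 22 mm → R
Azithromycin (14 mm) in 12–14 mm ⇒ intermediate
Gentamicin: 27 mm is ≥ 19 mm → S
Imipenem (30 mm) ≥ 29 mm ⇒ S
Susceptible: 2/8

25%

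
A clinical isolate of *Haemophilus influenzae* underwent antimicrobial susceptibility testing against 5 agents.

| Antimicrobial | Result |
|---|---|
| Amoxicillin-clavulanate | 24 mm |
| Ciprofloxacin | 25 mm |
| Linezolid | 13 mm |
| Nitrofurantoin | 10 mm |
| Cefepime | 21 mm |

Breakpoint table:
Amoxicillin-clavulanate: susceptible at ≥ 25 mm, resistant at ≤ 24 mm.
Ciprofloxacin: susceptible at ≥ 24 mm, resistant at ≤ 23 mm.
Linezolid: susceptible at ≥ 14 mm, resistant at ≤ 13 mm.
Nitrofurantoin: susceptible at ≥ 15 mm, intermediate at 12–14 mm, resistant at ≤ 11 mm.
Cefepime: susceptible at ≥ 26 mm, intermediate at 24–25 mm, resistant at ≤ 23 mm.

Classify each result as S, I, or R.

Amoxicillin-clavulanate: 24 mm is ≤ 24 mm → R
Ciprofloxacin 25 mm: ≥ 24 mm ⇒ Susceptible
Linezolid: 13 mm is ≤ 13 mm ⇒ resistant
Nitrofurantoin 10 mm: ≤ 11 mm ⇒ R
Cefepime (21 mm) ≤ 23 mm ⇒ resistant

R, S, R, R, R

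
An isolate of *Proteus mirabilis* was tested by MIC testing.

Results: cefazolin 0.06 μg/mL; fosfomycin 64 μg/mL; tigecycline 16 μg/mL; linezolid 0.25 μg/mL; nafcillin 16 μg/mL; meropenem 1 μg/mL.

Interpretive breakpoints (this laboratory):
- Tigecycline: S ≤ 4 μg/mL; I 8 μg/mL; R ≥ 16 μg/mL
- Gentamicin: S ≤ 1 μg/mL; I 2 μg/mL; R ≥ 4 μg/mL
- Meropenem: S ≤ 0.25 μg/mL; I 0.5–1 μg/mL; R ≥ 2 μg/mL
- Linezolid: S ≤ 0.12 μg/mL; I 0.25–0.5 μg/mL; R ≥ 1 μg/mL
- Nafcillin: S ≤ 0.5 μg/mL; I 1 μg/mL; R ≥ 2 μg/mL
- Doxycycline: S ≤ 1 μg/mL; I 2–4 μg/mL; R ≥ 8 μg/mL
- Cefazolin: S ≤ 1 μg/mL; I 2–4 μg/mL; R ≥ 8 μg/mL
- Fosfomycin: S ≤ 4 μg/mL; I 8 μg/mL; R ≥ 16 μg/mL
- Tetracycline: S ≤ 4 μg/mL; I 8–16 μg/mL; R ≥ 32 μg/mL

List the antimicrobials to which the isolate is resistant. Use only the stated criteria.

fosfomycin, tigecycline, nafcillin

Cefazolin: 0.06 μg/mL is ≤ 1 μg/mL ⇒ Susceptible
Fosfomycin: 64 μg/mL is ≥ 16 μg/mL → resistant
Tigecycline 16 μg/mL: ≥ 16 μg/mL ⇒ R
Linezolid (0.25 μg/mL) in 0.25–0.5 μg/mL ⇒ I
Nafcillin 16 μg/mL: ≥ 2 μg/mL ⇒ Resistant
Meropenem (1 μg/mL) in 0.5–1 μg/mL → intermediate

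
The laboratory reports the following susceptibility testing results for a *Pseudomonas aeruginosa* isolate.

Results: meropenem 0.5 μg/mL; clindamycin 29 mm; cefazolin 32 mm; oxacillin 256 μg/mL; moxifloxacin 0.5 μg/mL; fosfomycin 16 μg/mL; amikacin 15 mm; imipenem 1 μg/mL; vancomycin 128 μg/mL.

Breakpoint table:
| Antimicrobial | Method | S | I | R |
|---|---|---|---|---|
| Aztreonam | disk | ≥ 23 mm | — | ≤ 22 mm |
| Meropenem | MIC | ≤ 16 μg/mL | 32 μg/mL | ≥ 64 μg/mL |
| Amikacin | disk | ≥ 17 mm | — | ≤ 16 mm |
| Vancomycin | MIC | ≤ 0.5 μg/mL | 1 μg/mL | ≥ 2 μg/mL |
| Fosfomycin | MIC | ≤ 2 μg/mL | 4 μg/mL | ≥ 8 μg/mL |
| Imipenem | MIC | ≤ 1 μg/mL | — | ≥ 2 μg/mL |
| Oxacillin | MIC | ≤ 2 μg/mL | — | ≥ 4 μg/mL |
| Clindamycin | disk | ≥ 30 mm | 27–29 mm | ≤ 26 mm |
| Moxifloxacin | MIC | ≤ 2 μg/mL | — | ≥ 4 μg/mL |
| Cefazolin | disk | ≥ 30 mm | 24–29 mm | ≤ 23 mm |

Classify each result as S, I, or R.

S, I, S, R, S, R, R, S, R

Meropenem 0.5 μg/mL: ≤ 16 μg/mL ⇒ S
Clindamycin 29 mm: in 27–29 mm ⇒ Intermediate
Cefazolin (32 mm) ≥ 30 mm — S
Oxacillin 256 μg/mL: ≥ 4 μg/mL — R
Moxifloxacin: 0.5 μg/mL is ≤ 2 μg/mL ⇒ S
Fosfomycin: 16 μg/mL is ≥ 8 μg/mL ⇒ Resistant
Amikacin: 15 mm is ≤ 16 mm — resistant
Imipenem (1 μg/mL) ≤ 1 μg/mL — susceptible
Vancomycin 128 μg/mL: ≥ 2 μg/mL — resistant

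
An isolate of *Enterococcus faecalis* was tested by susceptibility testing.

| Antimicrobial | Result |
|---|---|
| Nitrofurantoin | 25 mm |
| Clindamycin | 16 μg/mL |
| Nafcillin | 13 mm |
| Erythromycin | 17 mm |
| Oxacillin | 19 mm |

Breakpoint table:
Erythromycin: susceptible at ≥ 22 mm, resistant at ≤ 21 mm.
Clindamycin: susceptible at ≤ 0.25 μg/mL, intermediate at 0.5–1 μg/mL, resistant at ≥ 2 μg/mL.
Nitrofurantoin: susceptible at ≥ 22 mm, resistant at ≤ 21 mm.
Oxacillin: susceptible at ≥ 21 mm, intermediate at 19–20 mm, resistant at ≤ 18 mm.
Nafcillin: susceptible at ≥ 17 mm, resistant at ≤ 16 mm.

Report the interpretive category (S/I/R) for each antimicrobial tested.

Nitrofurantoin 25 mm: ≥ 22 mm → S
Clindamycin 16 μg/mL: ≥ 2 μg/mL ⇒ resistant
Nafcillin: 13 mm is ≤ 16 mm ⇒ resistant
Erythromycin (17 mm) ≤ 21 mm → Resistant
Oxacillin (19 mm) in 19–20 mm ⇒ I

S, R, R, R, I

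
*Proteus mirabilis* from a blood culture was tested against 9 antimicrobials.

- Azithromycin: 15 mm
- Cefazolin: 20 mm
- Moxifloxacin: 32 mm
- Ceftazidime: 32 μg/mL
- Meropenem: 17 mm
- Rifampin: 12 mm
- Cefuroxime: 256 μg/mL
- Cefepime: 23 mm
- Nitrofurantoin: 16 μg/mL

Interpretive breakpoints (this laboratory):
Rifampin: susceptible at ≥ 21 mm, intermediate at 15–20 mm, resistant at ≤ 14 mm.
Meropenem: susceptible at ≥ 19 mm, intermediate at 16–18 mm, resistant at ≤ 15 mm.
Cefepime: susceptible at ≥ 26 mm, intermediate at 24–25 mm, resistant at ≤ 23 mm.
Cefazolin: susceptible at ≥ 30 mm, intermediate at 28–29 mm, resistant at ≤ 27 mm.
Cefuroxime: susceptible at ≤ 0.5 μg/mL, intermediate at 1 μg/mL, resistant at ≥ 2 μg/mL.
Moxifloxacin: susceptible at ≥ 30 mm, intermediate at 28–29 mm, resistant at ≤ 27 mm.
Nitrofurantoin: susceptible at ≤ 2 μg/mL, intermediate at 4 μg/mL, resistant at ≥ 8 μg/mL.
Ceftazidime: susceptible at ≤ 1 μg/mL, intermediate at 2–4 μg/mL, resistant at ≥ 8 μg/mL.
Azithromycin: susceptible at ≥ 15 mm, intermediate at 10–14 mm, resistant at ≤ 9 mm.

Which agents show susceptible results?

azithromycin, moxifloxacin

Azithromycin: 15 mm is ≥ 15 mm ⇒ Susceptible
Cefazolin 20 mm: ≤ 27 mm ⇒ resistant
Moxifloxacin 32 mm: ≥ 30 mm — Susceptible
Ceftazidime: 32 μg/mL is ≥ 8 μg/mL — R
Meropenem 17 mm: in 16–18 mm — intermediate
Rifampin: 12 mm is ≤ 14 mm ⇒ R
Cefuroxime 256 μg/mL: ≥ 2 μg/mL → R
Cefepime: 23 mm is ≤ 23 mm → resistant
Nitrofurantoin: 16 μg/mL is ≥ 8 μg/mL ⇒ Resistant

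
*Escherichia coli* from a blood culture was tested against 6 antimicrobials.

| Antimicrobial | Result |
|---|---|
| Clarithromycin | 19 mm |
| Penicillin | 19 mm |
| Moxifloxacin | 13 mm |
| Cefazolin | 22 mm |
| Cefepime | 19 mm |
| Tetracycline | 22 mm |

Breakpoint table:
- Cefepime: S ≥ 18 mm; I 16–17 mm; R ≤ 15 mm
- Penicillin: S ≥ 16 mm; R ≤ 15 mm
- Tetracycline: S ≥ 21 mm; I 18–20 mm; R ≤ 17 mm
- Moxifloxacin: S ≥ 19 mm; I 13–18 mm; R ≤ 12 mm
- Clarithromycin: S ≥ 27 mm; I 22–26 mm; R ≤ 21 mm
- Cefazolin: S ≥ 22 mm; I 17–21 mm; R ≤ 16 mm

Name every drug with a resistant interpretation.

Clarithromycin 19 mm: ≤ 21 mm — resistant
Penicillin: 19 mm is ≥ 16 mm ⇒ S
Moxifloxacin (13 mm) in 13–18 mm ⇒ Intermediate
Cefazolin (22 mm) ≥ 22 mm → S
Cefepime (19 mm) ≥ 18 mm → S
Tetracycline: 22 mm is ≥ 21 mm ⇒ Susceptible

clarithromycin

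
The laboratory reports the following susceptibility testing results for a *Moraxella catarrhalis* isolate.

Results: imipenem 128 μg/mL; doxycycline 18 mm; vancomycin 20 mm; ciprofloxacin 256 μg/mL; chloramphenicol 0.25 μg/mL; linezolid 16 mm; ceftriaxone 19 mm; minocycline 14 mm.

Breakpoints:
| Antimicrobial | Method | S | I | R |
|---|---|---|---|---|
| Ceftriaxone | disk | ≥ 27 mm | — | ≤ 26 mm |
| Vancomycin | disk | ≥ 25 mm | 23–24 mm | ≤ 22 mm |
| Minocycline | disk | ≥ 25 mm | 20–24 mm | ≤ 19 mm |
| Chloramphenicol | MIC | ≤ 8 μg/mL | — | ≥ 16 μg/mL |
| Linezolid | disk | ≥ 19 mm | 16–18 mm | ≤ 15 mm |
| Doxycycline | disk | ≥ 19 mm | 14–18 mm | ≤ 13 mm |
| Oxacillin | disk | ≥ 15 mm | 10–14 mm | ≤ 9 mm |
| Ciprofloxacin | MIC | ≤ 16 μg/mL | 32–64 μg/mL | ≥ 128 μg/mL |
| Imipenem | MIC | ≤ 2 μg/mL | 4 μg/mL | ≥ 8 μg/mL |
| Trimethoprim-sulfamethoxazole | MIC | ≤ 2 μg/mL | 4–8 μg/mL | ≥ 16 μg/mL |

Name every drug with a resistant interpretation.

imipenem, vancomycin, ciprofloxacin, ceftriaxone, minocycline

Imipenem: 128 μg/mL is ≥ 8 μg/mL — Resistant
Doxycycline (18 mm) in 14–18 mm ⇒ intermediate
Vancomycin: 20 mm is ≤ 22 mm ⇒ resistant
Ciprofloxacin (256 μg/mL) ≥ 128 μg/mL — resistant
Chloramphenicol (0.25 μg/mL) ≤ 8 μg/mL ⇒ Susceptible
Linezolid (16 mm) in 16–18 mm ⇒ Intermediate
Ceftriaxone: 19 mm is ≤ 26 mm — R
Minocycline: 14 mm is ≤ 19 mm — R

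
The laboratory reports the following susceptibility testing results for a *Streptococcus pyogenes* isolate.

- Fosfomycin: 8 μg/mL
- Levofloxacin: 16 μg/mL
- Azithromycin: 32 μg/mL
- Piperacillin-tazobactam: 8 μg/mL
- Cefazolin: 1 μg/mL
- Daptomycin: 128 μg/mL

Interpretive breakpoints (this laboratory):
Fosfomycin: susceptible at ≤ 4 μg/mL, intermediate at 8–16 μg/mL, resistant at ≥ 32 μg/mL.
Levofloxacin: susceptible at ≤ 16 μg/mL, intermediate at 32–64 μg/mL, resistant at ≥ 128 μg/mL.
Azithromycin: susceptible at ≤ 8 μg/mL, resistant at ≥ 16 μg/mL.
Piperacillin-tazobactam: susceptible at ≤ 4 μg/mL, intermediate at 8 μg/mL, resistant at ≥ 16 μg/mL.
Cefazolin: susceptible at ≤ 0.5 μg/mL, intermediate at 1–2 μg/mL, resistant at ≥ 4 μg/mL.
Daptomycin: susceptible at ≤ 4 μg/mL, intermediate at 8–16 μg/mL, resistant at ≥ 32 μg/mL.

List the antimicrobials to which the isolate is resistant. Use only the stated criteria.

azithromycin, daptomycin

Fosfomycin 8 μg/mL: in 8–16 μg/mL → I
Levofloxacin 16 μg/mL: ≤ 16 μg/mL — Susceptible
Azithromycin: 32 μg/mL is ≥ 16 μg/mL ⇒ R
Piperacillin-tazobactam: 8 μg/mL is = 8 μg/mL — I
Cefazolin (1 μg/mL) in 1–2 μg/mL — Intermediate
Daptomycin (128 μg/mL) ≥ 32 μg/mL — Resistant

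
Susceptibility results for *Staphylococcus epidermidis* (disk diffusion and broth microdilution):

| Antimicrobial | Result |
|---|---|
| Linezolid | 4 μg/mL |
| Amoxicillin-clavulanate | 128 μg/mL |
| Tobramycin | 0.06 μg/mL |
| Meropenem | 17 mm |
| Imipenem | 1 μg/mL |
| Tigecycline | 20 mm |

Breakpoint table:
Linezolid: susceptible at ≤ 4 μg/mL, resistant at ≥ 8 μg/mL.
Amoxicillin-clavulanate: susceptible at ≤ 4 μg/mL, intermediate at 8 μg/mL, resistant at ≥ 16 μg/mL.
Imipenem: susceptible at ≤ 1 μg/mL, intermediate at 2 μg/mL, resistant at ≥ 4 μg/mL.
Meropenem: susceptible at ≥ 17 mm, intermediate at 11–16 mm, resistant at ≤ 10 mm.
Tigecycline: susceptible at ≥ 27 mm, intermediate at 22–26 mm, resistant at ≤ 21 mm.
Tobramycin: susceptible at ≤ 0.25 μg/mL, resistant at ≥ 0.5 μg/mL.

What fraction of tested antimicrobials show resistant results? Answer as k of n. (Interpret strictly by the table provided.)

2 of 6

Linezolid 4 μg/mL: ≤ 4 μg/mL → Susceptible
Amoxicillin-clavulanate (128 μg/mL) ≥ 16 μg/mL → resistant
Tobramycin (0.06 μg/mL) ≤ 0.25 μg/mL — S
Meropenem: 17 mm is ≥ 17 mm — susceptible
Imipenem (1 μg/mL) ≤ 1 μg/mL ⇒ S
Tigecycline 20 mm: ≤ 21 mm ⇒ Resistant
Resistant: 2/6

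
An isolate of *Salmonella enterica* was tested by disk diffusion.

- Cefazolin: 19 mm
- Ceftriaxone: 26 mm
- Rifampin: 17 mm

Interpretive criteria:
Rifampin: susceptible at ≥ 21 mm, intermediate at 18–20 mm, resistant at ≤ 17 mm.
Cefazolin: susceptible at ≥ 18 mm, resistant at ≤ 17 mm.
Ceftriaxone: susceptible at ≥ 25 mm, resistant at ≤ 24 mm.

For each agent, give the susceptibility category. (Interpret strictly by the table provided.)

S, S, R

Cefazolin 19 mm: ≥ 18 mm ⇒ S
Ceftriaxone (26 mm) ≥ 25 mm — susceptible
Rifampin (17 mm) ≤ 17 mm → Resistant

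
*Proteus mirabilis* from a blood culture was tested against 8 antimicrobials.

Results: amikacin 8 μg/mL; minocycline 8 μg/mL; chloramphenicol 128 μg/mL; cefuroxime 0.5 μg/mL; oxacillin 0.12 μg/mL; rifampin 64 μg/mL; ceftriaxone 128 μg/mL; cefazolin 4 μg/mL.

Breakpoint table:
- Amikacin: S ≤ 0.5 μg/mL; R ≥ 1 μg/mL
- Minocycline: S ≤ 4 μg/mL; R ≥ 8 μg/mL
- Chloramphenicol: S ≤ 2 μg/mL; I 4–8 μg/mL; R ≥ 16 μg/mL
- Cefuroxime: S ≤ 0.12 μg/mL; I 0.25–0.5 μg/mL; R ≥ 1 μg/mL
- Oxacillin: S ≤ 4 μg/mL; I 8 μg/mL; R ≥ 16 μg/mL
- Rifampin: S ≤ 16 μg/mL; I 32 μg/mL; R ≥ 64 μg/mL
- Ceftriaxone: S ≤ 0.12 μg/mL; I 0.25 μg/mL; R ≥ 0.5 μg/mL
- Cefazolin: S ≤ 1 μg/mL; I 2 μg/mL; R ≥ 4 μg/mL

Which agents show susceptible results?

oxacillin

Amikacin: 8 μg/mL is ≥ 1 μg/mL → resistant
Minocycline (8 μg/mL) ≥ 8 μg/mL → Resistant
Chloramphenicol: 128 μg/mL is ≥ 16 μg/mL ⇒ resistant
Cefuroxime: 0.5 μg/mL is in 0.25–0.5 μg/mL — I
Oxacillin (0.12 μg/mL) ≤ 4 μg/mL — S
Rifampin (64 μg/mL) ≥ 64 μg/mL ⇒ R
Ceftriaxone: 128 μg/mL is ≥ 0.5 μg/mL → Resistant
Cefazolin 4 μg/mL: ≥ 4 μg/mL → Resistant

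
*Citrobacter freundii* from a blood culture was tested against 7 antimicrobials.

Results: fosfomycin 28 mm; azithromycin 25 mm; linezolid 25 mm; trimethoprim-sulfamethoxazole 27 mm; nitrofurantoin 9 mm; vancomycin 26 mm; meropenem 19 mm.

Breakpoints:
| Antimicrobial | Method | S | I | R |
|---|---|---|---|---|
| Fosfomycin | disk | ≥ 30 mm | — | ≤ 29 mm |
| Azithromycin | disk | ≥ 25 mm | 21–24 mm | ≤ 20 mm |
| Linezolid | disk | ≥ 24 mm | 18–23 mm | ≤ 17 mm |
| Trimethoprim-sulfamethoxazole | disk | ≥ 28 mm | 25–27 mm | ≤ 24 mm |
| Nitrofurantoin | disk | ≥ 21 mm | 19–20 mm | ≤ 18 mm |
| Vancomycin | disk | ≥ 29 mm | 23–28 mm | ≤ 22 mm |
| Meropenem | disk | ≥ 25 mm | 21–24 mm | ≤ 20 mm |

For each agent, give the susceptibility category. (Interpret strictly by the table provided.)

R, S, S, I, R, I, R

Fosfomycin (28 mm) ≤ 29 mm — R
Azithromycin: 25 mm is ≥ 25 mm → S
Linezolid: 25 mm is ≥ 24 mm ⇒ susceptible
Trimethoprim-sulfamethoxazole: 27 mm is in 25–27 mm — Intermediate
Nitrofurantoin (9 mm) ≤ 18 mm — Resistant
Vancomycin (26 mm) in 23–28 mm ⇒ intermediate
Meropenem 19 mm: ≤ 20 mm — Resistant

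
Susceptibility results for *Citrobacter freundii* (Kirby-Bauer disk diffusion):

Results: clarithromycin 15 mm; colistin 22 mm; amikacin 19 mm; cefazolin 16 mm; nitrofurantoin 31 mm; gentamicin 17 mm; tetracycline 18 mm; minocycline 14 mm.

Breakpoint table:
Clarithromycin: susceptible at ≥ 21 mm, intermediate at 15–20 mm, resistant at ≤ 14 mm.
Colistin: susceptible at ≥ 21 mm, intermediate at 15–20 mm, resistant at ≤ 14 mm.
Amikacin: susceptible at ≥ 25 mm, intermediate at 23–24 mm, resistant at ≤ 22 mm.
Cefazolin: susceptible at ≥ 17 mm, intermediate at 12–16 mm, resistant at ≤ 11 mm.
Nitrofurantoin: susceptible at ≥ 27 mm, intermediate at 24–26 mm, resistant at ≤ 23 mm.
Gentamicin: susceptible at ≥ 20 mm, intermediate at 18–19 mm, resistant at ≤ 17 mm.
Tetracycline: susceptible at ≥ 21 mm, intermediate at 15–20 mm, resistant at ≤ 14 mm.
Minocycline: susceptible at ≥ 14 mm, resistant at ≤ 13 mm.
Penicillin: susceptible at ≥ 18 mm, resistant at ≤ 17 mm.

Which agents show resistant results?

Clarithromycin (15 mm) in 15–20 mm → intermediate
Colistin: 22 mm is ≥ 21 mm ⇒ Susceptible
Amikacin: 19 mm is ≤ 22 mm → resistant
Cefazolin 16 mm: in 12–16 mm → I
Nitrofurantoin: 31 mm is ≥ 27 mm — susceptible
Gentamicin (17 mm) ≤ 17 mm → R
Tetracycline 18 mm: in 15–20 mm — intermediate
Minocycline (14 mm) ≥ 14 mm → Susceptible

amikacin, gentamicin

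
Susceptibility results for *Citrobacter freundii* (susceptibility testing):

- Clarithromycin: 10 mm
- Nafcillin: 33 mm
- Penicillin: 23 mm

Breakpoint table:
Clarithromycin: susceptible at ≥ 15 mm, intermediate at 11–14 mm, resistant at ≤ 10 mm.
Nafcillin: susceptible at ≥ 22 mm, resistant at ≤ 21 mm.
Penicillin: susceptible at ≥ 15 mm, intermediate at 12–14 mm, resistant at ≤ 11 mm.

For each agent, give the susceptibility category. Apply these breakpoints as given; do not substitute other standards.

Clarithromycin: 10 mm is ≤ 10 mm ⇒ Resistant
Nafcillin: 33 mm is ≥ 22 mm ⇒ S
Penicillin (23 mm) ≥ 15 mm — Susceptible

R, S, S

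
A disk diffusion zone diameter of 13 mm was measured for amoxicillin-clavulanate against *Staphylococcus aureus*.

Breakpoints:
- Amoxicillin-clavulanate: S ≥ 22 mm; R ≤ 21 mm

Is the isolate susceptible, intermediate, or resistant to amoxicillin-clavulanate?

R

Amoxicillin-clavulanate: 13 mm is ≤ 21 mm ⇒ R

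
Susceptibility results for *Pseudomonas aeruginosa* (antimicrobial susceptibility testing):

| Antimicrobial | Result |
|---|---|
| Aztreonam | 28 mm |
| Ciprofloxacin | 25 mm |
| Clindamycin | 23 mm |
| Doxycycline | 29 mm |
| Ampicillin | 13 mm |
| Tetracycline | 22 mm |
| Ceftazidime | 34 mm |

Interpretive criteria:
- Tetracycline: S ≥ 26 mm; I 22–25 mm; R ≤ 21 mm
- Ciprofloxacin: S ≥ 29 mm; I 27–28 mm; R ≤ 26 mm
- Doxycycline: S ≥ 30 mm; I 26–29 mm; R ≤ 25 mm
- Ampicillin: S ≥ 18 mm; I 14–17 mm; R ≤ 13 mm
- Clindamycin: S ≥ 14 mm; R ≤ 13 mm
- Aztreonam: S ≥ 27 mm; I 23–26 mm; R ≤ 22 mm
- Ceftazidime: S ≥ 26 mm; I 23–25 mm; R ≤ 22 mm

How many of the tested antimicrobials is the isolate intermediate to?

Aztreonam 28 mm: ≥ 27 mm → susceptible
Ciprofloxacin: 25 mm is ≤ 26 mm ⇒ resistant
Clindamycin: 23 mm is ≥ 14 mm — S
Doxycycline (29 mm) in 26–29 mm ⇒ I
Ampicillin: 13 mm is ≤ 13 mm ⇒ R
Tetracycline: 22 mm is in 22–25 mm ⇒ I
Ceftazidime 34 mm: ≥ 26 mm — susceptible
Intermediate: 2

2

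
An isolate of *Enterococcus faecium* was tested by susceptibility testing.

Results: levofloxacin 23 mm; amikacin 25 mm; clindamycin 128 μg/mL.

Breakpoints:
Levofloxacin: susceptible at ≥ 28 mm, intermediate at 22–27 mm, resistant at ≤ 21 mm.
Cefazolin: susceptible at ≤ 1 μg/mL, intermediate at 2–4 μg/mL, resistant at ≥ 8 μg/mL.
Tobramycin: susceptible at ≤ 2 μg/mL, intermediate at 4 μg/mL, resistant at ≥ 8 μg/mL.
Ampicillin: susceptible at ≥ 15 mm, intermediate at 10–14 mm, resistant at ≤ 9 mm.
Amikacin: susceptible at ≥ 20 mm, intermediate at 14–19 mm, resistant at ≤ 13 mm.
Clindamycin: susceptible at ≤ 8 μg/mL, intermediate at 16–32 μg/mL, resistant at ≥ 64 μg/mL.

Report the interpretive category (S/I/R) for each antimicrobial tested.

Levofloxacin (23 mm) in 22–27 mm ⇒ Intermediate
Amikacin 25 mm: ≥ 20 mm — Susceptible
Clindamycin (128 μg/mL) ≥ 64 μg/mL ⇒ resistant

I, S, R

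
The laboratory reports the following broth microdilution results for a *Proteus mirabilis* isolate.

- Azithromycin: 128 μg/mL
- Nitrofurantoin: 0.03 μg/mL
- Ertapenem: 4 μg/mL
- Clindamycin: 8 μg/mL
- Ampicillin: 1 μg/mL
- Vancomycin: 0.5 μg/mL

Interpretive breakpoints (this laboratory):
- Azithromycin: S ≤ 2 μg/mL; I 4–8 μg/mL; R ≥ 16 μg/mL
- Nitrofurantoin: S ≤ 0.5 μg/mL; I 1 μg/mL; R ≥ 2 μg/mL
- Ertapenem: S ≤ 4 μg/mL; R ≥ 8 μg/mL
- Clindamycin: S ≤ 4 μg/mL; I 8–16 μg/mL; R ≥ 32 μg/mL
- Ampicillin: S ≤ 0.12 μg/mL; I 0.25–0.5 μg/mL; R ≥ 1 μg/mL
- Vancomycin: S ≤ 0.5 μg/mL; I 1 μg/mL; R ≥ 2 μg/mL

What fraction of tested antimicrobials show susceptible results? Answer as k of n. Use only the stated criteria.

Azithromycin (128 μg/mL) ≥ 16 μg/mL ⇒ R
Nitrofurantoin (0.03 μg/mL) ≤ 0.5 μg/mL ⇒ Susceptible
Ertapenem 4 μg/mL: ≤ 4 μg/mL → S
Clindamycin (8 μg/mL) in 8–16 μg/mL ⇒ Intermediate
Ampicillin (1 μg/mL) ≥ 1 μg/mL ⇒ Resistant
Vancomycin (0.5 μg/mL) ≤ 0.5 μg/mL ⇒ Susceptible
Susceptible: 3/6

3 of 6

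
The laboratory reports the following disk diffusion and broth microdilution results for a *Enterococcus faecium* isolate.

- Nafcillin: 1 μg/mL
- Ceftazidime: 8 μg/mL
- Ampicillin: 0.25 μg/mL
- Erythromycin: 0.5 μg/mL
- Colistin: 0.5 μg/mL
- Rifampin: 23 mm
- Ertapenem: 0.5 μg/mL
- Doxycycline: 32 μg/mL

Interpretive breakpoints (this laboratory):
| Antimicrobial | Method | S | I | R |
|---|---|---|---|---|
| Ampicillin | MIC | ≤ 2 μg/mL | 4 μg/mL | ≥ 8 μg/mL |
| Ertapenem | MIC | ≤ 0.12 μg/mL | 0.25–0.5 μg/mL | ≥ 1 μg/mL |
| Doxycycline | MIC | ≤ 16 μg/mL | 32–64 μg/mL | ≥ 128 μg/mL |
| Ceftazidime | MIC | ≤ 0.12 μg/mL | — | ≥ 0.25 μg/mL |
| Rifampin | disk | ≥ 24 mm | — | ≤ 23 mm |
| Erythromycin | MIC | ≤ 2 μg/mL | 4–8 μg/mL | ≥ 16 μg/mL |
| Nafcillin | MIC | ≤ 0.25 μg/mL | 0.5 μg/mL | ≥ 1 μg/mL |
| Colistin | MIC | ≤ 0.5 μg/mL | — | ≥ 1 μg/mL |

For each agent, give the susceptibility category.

Nafcillin (1 μg/mL) ≥ 1 μg/mL — Resistant
Ceftazidime (8 μg/mL) ≥ 0.25 μg/mL — resistant
Ampicillin (0.25 μg/mL) ≤ 2 μg/mL — Susceptible
Erythromycin 0.5 μg/mL: ≤ 2 μg/mL — susceptible
Colistin 0.5 μg/mL: ≤ 0.5 μg/mL ⇒ S
Rifampin (23 mm) ≤ 23 mm — resistant
Ertapenem 0.5 μg/mL: in 0.25–0.5 μg/mL ⇒ intermediate
Doxycycline (32 μg/mL) in 32–64 μg/mL ⇒ Intermediate

R, R, S, S, S, R, I, I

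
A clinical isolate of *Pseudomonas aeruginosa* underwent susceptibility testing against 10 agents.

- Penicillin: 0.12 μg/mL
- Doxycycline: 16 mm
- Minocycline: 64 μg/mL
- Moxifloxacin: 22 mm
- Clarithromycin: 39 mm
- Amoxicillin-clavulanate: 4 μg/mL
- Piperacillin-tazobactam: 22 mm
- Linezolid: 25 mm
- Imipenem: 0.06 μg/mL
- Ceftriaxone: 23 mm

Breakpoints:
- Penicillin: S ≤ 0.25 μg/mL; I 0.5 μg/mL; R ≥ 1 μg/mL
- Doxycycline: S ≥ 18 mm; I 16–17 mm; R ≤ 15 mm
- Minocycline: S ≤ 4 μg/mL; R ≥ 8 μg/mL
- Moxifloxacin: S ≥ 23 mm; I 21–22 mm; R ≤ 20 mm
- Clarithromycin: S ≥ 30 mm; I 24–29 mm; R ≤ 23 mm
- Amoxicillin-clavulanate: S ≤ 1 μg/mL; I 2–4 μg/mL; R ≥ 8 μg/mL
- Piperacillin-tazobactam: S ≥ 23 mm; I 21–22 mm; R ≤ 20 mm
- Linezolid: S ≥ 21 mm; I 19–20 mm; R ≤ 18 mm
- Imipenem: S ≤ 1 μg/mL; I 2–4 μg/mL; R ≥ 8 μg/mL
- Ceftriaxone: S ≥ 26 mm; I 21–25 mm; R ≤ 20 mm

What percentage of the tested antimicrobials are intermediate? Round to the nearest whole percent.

Penicillin (0.12 μg/mL) ≤ 0.25 μg/mL — susceptible
Doxycycline 16 mm: in 16–17 mm — Intermediate
Minocycline 64 μg/mL: ≥ 8 μg/mL → Resistant
Moxifloxacin: 22 mm is in 21–22 mm — Intermediate
Clarithromycin 39 mm: ≥ 30 mm ⇒ S
Amoxicillin-clavulanate 4 μg/mL: in 2–4 μg/mL → Intermediate
Piperacillin-tazobactam (22 mm) in 21–22 mm — I
Linezolid 25 mm: ≥ 21 mm ⇒ Susceptible
Imipenem 0.06 μg/mL: ≤ 1 μg/mL → susceptible
Ceftriaxone 23 mm: in 21–25 mm — I
Intermediate: 5/10

50%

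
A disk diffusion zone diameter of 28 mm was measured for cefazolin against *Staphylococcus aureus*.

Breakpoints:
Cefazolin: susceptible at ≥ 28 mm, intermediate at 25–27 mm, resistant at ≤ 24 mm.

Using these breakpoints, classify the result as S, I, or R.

Cefazolin (28 mm) ≥ 28 mm ⇒ Susceptible

S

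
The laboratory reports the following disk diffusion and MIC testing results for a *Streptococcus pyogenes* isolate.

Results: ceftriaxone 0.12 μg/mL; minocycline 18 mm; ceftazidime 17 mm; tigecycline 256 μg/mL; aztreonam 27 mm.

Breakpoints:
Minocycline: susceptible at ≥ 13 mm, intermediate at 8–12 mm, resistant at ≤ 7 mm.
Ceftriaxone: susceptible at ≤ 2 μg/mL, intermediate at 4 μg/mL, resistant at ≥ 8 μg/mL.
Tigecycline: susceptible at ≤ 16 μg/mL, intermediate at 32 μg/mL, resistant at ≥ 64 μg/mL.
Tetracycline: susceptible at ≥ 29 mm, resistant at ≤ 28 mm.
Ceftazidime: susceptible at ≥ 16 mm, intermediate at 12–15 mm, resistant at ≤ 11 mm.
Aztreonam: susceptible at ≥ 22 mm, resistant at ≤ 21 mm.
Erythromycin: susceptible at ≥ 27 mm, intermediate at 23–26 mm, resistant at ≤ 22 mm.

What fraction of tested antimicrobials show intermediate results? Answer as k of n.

0 of 5

Ceftriaxone: 0.12 μg/mL is ≤ 2 μg/mL → S
Minocycline 18 mm: ≥ 13 mm ⇒ susceptible
Ceftazidime: 17 mm is ≥ 16 mm → Susceptible
Tigecycline 256 μg/mL: ≥ 64 μg/mL ⇒ Resistant
Aztreonam: 27 mm is ≥ 22 mm — susceptible
Intermediate: 0/5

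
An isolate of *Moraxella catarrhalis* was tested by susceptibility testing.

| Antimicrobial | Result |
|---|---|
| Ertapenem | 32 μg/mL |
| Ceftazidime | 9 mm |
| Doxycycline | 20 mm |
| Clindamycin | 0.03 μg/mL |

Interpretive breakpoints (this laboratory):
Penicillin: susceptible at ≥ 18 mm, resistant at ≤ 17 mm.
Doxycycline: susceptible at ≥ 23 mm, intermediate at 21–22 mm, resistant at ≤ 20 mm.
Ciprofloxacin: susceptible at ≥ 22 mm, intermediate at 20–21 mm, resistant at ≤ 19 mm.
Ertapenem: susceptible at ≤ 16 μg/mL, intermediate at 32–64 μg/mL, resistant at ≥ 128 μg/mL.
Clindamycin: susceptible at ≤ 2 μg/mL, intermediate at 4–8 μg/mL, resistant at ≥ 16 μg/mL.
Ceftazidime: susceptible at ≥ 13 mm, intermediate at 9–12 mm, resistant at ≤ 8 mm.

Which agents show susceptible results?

Ertapenem (32 μg/mL) in 32–64 μg/mL → I
Ceftazidime: 9 mm is in 9–12 mm ⇒ Intermediate
Doxycycline 20 mm: ≤ 20 mm — R
Clindamycin: 0.03 μg/mL is ≤ 2 μg/mL ⇒ Susceptible

clindamycin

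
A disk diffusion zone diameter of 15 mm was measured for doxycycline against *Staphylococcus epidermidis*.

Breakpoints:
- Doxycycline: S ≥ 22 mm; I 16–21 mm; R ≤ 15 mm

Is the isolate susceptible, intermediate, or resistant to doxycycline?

Doxycycline 15 mm: ≤ 15 mm ⇒ resistant

R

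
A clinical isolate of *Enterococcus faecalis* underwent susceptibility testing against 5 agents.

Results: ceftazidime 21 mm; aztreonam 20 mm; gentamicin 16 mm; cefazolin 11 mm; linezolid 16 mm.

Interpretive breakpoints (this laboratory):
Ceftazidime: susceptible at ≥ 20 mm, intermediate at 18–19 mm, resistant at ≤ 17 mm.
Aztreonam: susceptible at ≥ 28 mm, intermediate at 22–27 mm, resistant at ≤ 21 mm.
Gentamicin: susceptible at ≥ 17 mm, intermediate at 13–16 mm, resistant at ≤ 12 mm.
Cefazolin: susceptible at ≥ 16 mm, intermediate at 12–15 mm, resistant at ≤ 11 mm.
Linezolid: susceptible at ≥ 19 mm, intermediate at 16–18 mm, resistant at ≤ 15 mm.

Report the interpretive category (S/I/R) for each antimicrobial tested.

S, R, I, R, I

Ceftazidime 21 mm: ≥ 20 mm — S
Aztreonam 20 mm: ≤ 21 mm — R
Gentamicin: 16 mm is in 13–16 mm ⇒ Intermediate
Cefazolin 11 mm: ≤ 11 mm ⇒ resistant
Linezolid 16 mm: in 16–18 mm ⇒ Intermediate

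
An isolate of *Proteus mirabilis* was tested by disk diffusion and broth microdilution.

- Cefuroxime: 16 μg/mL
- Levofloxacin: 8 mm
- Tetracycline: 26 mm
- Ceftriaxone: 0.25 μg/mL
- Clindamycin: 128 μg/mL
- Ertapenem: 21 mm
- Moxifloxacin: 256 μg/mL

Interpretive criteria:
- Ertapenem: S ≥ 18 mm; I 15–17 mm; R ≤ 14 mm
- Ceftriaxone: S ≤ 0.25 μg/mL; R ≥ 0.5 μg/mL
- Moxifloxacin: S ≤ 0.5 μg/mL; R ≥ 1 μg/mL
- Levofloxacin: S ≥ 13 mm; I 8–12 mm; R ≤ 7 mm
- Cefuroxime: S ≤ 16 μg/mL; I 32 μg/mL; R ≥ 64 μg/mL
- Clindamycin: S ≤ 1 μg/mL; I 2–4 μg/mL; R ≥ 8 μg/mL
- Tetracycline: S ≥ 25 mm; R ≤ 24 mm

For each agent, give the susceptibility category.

S, I, S, S, R, S, R

Cefuroxime (16 μg/mL) ≤ 16 μg/mL ⇒ susceptible
Levofloxacin (8 mm) in 8–12 mm → intermediate
Tetracycline: 26 mm is ≥ 25 mm → Susceptible
Ceftriaxone 0.25 μg/mL: ≤ 0.25 μg/mL — Susceptible
Clindamycin (128 μg/mL) ≥ 8 μg/mL — resistant
Ertapenem 21 mm: ≥ 18 mm — Susceptible
Moxifloxacin (256 μg/mL) ≥ 1 μg/mL — resistant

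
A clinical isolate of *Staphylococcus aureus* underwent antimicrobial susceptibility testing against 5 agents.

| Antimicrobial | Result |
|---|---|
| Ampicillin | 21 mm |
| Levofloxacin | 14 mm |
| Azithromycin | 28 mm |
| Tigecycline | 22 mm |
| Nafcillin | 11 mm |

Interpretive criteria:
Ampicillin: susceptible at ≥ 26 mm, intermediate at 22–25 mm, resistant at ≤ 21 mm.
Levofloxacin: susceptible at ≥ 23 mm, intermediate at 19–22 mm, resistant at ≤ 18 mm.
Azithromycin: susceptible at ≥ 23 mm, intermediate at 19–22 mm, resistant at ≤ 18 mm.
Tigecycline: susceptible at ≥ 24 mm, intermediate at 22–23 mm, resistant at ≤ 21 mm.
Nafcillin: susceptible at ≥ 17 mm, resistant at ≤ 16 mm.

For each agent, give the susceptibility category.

R, R, S, I, R

Ampicillin: 21 mm is ≤ 21 mm → Resistant
Levofloxacin 14 mm: ≤ 18 mm → Resistant
Azithromycin: 28 mm is ≥ 23 mm → S
Tigecycline (22 mm) in 22–23 mm ⇒ intermediate
Nafcillin 11 mm: ≤ 16 mm — R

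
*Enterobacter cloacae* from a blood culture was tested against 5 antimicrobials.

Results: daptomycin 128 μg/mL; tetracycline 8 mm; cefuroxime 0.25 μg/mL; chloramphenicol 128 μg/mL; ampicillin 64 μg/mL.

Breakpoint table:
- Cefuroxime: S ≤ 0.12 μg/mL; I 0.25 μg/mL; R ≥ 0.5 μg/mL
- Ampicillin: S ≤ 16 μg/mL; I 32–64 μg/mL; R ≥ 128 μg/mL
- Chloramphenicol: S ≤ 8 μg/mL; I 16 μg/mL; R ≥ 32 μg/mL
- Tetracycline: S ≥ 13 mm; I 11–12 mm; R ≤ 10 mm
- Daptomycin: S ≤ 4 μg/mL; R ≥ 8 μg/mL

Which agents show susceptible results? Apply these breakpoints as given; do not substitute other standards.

Daptomycin (128 μg/mL) ≥ 8 μg/mL — R
Tetracycline: 8 mm is ≤ 10 mm — R
Cefuroxime 0.25 μg/mL: = 0.25 μg/mL ⇒ Intermediate
Chloramphenicol: 128 μg/mL is ≥ 32 μg/mL ⇒ Resistant
Ampicillin: 64 μg/mL is in 32–64 μg/mL → I

none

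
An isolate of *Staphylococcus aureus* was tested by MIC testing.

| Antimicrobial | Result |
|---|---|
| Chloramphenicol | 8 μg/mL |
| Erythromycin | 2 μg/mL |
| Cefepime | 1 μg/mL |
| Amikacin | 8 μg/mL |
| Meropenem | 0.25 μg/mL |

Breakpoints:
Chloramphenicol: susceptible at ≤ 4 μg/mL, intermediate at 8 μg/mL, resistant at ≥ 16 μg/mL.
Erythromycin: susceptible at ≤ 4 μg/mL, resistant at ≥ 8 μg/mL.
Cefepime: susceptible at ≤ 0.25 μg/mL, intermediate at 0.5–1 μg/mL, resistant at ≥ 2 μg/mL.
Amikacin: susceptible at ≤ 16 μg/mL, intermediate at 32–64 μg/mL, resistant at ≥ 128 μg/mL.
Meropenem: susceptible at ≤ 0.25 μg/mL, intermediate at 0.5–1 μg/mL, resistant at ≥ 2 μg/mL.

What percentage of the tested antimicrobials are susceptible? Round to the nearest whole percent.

60%

Chloramphenicol 8 μg/mL: = 8 μg/mL ⇒ Intermediate
Erythromycin: 2 μg/mL is ≤ 4 μg/mL ⇒ S
Cefepime: 1 μg/mL is in 0.5–1 μg/mL → Intermediate
Amikacin (8 μg/mL) ≤ 16 μg/mL — S
Meropenem (0.25 μg/mL) ≤ 0.25 μg/mL — susceptible
Susceptible: 3/5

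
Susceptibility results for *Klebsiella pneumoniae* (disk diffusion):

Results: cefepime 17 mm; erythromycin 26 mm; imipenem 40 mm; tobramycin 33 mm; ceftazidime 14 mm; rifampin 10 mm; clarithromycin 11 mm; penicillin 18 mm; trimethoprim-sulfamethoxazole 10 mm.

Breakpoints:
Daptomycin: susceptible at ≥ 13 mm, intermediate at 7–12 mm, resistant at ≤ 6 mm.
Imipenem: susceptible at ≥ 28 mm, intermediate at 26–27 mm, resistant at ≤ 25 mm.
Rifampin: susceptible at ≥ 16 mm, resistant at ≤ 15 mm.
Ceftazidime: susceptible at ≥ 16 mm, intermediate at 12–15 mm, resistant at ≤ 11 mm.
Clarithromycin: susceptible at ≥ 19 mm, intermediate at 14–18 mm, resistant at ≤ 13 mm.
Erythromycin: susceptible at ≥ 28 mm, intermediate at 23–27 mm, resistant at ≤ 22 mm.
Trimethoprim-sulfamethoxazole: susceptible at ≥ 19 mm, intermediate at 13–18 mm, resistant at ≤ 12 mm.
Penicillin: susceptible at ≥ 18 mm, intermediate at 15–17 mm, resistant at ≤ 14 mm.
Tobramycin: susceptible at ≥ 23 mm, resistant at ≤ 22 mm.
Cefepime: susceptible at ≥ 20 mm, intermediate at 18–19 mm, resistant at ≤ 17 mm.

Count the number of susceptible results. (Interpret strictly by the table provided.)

3

Cefepime: 17 mm is ≤ 17 mm → resistant
Erythromycin (26 mm) in 23–27 mm — Intermediate
Imipenem (40 mm) ≥ 28 mm — Susceptible
Tobramycin 33 mm: ≥ 23 mm — S
Ceftazidime 14 mm: in 12–15 mm ⇒ intermediate
Rifampin 10 mm: ≤ 15 mm ⇒ resistant
Clarithromycin (11 mm) ≤ 13 mm ⇒ Resistant
Penicillin: 18 mm is ≥ 18 mm ⇒ S
Trimethoprim-sulfamethoxazole (10 mm) ≤ 12 mm → resistant
Susceptible: 3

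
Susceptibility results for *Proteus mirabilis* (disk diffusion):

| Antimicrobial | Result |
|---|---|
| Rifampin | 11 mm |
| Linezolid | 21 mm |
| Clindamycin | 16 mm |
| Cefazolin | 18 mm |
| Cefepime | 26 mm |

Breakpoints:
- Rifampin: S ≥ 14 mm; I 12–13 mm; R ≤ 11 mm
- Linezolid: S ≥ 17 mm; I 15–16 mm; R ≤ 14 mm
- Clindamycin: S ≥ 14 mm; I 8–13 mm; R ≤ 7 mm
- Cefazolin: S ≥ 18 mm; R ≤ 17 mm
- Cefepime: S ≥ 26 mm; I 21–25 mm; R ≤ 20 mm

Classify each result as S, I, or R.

R, S, S, S, S

Rifampin (11 mm) ≤ 11 mm → Resistant
Linezolid: 21 mm is ≥ 17 mm → S
Clindamycin: 16 mm is ≥ 14 mm — susceptible
Cefazolin: 18 mm is ≥ 18 mm — S
Cefepime (26 mm) ≥ 26 mm ⇒ susceptible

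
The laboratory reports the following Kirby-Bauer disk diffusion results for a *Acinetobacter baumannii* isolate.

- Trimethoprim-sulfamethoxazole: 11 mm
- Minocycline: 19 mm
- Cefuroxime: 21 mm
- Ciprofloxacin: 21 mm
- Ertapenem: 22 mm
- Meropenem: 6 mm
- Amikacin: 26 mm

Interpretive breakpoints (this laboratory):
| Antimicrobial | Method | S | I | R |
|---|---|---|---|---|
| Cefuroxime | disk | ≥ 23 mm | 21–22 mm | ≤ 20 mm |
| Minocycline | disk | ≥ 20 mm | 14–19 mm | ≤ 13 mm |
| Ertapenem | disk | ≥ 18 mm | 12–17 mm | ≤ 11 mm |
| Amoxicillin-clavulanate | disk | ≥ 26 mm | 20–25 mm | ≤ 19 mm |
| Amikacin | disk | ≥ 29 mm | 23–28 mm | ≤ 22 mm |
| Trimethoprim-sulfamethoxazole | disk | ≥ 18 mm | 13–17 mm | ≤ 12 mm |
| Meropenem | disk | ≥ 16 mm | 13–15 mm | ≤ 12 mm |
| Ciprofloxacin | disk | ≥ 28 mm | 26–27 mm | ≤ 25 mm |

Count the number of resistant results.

3

Trimethoprim-sulfamethoxazole: 11 mm is ≤ 12 mm → R
Minocycline (19 mm) in 14–19 mm → Intermediate
Cefuroxime (21 mm) in 21–22 mm — Intermediate
Ciprofloxacin (21 mm) ≤ 25 mm ⇒ Resistant
Ertapenem (22 mm) ≥ 18 mm ⇒ Susceptible
Meropenem 6 mm: ≤ 12 mm → Resistant
Amikacin: 26 mm is in 23–28 mm ⇒ I
Resistant: 3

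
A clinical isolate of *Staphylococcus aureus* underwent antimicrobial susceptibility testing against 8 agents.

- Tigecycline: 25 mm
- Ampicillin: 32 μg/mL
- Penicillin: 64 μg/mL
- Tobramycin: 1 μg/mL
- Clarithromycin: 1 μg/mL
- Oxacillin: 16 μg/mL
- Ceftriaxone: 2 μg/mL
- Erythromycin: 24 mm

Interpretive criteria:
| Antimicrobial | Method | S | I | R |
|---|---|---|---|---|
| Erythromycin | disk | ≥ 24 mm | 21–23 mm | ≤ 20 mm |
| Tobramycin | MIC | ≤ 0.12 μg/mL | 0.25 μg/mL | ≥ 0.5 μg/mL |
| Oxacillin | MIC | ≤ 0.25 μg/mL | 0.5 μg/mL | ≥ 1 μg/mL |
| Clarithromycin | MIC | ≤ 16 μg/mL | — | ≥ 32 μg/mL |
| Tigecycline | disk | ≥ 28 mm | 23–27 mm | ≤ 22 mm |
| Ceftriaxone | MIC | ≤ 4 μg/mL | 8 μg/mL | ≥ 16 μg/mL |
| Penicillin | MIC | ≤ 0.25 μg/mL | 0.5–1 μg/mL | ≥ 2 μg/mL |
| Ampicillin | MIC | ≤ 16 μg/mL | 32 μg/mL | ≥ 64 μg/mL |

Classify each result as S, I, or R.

Tigecycline (25 mm) in 23–27 mm → Intermediate
Ampicillin: 32 μg/mL is = 32 μg/mL → Intermediate
Penicillin (64 μg/mL) ≥ 2 μg/mL — R
Tobramycin 1 μg/mL: ≥ 0.5 μg/mL ⇒ resistant
Clarithromycin (1 μg/mL) ≤ 16 μg/mL → susceptible
Oxacillin (16 μg/mL) ≥ 1 μg/mL ⇒ R
Ceftriaxone (2 μg/mL) ≤ 4 μg/mL → Susceptible
Erythromycin 24 mm: ≥ 24 mm → susceptible

I, I, R, R, S, R, S, S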